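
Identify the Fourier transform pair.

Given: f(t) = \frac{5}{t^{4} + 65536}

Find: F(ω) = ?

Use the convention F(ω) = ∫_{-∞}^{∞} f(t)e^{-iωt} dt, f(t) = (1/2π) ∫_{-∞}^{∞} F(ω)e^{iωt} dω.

F(ω) = \frac{5 \pi e^{- 8 \sqrt{2} \left|{\omega}\right|} \sin{\left(8 \sqrt{2} \left|{\omega}\right| + \frac{\pi}{4} \right)}}{4096}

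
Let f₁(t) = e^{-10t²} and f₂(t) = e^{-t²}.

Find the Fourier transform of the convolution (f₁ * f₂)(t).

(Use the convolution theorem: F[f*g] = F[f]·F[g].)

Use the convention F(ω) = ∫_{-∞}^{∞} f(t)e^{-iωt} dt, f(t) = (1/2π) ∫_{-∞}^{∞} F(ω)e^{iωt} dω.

F[f₁*f₂](ω) = \frac{\sqrt{10} \pi e^{- \frac{11 \omega^{2}}{40}}}{10}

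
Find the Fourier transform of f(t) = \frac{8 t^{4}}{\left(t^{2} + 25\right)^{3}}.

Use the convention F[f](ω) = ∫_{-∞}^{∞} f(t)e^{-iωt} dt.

F(ω) = \frac{\pi \left(25 \omega^{2} - 25 \left|{\omega}\right| + 3\right) e^{- 5 \left|{\omega}\right|}}{5}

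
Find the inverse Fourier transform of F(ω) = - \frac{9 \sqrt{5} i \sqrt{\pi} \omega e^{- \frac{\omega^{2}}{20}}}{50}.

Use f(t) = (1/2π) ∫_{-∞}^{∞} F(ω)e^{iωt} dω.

f(t) = 9 t e^{- 5 t^{2}}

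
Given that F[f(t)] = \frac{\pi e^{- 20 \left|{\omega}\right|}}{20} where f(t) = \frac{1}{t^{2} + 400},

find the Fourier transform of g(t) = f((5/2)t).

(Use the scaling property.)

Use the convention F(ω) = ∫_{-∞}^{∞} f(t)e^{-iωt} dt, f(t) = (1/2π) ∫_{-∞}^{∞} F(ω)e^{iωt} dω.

F[g](ω) = \frac{\pi e^{- 8 \left|{\omega}\right|}}{50}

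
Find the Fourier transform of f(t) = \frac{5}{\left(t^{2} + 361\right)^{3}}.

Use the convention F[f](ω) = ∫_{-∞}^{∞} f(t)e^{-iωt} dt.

F(ω) = \frac{5 \pi \left(361 \omega^{2} + 57 \left|{\omega}\right| + 3\right) e^{- 19 \left|{\omega}\right|}}{19808792}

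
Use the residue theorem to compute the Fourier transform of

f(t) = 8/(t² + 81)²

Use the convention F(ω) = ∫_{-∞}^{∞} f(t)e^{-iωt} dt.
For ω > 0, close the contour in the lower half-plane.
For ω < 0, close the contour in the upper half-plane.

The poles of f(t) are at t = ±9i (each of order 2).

Let g(z) = f(z)e^{-iωz}; for large |z| the factor e^{-iωz} decays in the lower half-plane when ω > 0 and in the upper half-plane when ω < 0.

Case ω > 0 (lower half-plane, clockwise contour ⇒ F(ω) = -2πi·ΣRes):
  Res_{z = - 9 i} g(z) = \frac{2 i \left(9 \omega + 1\right) e^{- 9 \omega}}{729} (pole of order 2)
  F(ω) = -2πi·ΣRes = \frac{4 \pi \left(9 \omega + 1\right) e^{- 9 \omega}}{729}

Case ω < 0 (upper half-plane, counterclockwise contour ⇒ F(ω) = +2πi·ΣRes):
  Res_{z = 9 i} g(z) = \frac{2 i \left(9 \omega - 1\right) e^{9 \omega}}{729} (pole of order 2)
  F(ω) = 2πi·ΣRes = \frac{4 \pi \left(1 - 9 \omega\right) e^{9 \omega}}{729}

Both cases combine into a single formula in |ω|:

F(ω) = \frac{4 \pi \left(9 \left|{\omega}\right| + 1\right) e^{- 9 \left|{\omega}\right|}}{729}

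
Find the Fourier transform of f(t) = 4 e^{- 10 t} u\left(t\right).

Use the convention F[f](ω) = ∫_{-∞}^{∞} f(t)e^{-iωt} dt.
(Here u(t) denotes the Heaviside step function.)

F(ω) = \frac{4}{i \omega + 10}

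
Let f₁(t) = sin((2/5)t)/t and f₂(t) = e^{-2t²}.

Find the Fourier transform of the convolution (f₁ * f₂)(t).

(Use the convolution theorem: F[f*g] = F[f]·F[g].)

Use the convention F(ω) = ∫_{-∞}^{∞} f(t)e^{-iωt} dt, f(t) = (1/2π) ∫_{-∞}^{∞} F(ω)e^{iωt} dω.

F[f₁*f₂](ω) = \begin{cases} \frac{\sqrt{2} \pi^{\frac{3}{2}} e^{- \frac{\omega^{2}}{8}}}{2} & \text{for}\: \omega > - \frac{2}{5} \wedge \omega < \frac{2}{5} \\0 & \text{otherwise} \end{cases}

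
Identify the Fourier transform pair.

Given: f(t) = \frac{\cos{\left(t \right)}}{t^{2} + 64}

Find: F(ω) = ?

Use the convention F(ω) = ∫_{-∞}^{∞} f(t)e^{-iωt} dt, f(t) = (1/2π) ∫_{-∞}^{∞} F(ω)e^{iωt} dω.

F(ω) = \frac{\pi e^{- 8 \left|{\omega + 1}\right|}}{16} + \frac{\pi e^{- 8 \left|{\omega - 1}\right|}}{16}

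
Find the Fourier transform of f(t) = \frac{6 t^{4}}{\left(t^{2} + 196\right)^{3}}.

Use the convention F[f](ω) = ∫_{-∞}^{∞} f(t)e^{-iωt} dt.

F(ω) = \frac{3 \pi \left(196 \omega^{2} - 70 \left|{\omega}\right| + 3\right) e^{- 14 \left|{\omega}\right|}}{56}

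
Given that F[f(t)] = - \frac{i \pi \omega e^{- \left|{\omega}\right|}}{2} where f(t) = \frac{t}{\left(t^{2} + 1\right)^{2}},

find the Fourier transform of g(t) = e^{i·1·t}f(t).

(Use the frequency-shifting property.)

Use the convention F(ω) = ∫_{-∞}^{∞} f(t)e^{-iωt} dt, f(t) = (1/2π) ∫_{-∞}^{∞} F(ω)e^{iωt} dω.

F[g](ω) = \frac{i \pi \left(1 - \omega\right) e^{- \left|{\omega - 1}\right|}}{2}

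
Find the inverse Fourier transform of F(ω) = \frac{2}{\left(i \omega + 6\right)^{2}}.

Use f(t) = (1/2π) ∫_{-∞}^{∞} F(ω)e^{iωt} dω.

f(t) = 2 t e^{- 6 t} u\left(t\right)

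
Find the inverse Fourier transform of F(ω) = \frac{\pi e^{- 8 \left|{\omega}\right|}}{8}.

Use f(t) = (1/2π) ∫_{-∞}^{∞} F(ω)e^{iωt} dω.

f(t) = \frac{1}{t^{2} + 64}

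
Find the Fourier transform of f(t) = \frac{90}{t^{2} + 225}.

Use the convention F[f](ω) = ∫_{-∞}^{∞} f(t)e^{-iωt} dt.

F(ω) = 6 \pi e^{- 15 \left|{\omega}\right|}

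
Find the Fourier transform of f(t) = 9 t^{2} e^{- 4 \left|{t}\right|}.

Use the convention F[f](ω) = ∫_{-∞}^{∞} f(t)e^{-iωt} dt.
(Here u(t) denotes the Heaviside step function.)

F(ω) = \frac{144 \left(16 - 3 \omega^{2}\right)}{\left(\omega^{2} + 16\right)^{3}}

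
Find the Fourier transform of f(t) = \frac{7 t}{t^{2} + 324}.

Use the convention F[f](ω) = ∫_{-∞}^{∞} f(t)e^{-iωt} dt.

F(ω) = - 7 i \pi e^{- 18 \left|{\omega}\right|} \operatorname{sign}{\left(\omega \right)}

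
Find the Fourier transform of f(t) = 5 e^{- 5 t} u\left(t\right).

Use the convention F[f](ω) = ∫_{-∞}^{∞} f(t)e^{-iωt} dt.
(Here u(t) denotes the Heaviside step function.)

F(ω) = \frac{5}{i \omega + 5}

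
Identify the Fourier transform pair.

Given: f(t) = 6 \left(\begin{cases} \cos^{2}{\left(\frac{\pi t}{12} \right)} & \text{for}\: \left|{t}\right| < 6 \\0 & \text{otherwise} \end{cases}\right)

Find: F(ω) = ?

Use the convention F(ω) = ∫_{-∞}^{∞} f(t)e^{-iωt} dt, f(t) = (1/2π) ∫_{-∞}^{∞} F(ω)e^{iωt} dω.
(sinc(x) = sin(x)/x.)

F(ω) = - \frac{36 \pi^{2} \operatorname{sinc}{\left(6 \omega \right)}}{36 \omega^{2} - \pi^{2}}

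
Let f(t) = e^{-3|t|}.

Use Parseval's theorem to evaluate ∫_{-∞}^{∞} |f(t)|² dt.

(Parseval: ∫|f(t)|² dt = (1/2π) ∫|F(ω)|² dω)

∫|f(t)|² dt = \frac{1}{3}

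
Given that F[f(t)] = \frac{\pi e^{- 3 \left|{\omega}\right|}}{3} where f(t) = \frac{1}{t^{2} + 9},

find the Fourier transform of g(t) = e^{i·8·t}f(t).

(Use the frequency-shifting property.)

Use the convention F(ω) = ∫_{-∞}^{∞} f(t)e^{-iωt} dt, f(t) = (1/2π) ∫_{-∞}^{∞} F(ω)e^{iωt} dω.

F[g](ω) = \frac{\pi e^{- 3 \left|{\omega - 8}\right|}}{3}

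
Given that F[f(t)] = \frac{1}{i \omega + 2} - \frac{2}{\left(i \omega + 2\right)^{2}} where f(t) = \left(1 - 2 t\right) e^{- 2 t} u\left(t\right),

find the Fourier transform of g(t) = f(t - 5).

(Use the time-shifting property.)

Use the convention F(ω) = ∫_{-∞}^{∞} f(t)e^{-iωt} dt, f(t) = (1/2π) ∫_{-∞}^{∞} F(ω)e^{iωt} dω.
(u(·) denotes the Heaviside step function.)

F[g](ω) = \frac{i \omega e^{- 5 i \omega}}{- \omega^{2} + 4 i \omega + 4}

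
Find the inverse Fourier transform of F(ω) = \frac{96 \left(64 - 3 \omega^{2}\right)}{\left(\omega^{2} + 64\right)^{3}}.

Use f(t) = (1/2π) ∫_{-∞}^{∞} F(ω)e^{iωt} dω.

f(t) = 3 t^{2} e^{- 8 \left|{t}\right|}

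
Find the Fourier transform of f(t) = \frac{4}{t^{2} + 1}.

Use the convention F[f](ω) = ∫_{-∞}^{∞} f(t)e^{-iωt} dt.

F(ω) = 4 \pi e^{- \left|{\omega}\right|}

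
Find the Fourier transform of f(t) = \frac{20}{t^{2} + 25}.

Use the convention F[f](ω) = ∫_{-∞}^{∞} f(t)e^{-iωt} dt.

F(ω) = 4 \pi e^{- 5 \left|{\omega}\right|}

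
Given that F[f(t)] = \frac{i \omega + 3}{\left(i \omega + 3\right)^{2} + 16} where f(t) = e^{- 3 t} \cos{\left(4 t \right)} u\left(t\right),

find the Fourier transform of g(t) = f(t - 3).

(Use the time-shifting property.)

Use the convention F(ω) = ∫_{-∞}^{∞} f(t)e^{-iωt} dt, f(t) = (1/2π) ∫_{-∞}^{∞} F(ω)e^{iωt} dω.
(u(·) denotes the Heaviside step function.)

F[g](ω) = \frac{\left(i \omega + 3\right) e^{- 3 i \omega}}{\left(i \omega + 3\right)^{2} + 16}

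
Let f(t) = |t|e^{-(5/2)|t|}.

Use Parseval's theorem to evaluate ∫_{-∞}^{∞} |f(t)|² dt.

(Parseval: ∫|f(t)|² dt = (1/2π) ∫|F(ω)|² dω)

∫|f(t)|² dt = \frac{4}{125}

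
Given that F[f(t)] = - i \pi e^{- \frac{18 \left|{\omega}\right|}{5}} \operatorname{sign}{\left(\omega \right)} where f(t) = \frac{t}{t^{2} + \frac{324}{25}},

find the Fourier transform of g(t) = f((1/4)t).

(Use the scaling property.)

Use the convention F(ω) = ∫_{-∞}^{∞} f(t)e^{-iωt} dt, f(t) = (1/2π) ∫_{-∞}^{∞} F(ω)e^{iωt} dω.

F[g](ω) = - 4 i \pi e^{- \frac{72 \left|{\omega}\right|}{5}} \operatorname{sign}{\left(\omega \right)}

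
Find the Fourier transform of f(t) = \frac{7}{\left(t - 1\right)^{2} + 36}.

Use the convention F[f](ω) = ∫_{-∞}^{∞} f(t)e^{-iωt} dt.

F(ω) = \frac{7 \pi e^{- i \omega - 6 \left|{\omega}\right|}}{6}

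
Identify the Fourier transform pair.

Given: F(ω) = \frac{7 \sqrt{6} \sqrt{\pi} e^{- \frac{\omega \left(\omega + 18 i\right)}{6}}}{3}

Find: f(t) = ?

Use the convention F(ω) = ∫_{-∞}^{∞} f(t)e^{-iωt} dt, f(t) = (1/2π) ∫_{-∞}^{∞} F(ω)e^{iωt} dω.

f(t) = 7 e^{- \frac{3 \left(t - 3\right)^{2}}{2}}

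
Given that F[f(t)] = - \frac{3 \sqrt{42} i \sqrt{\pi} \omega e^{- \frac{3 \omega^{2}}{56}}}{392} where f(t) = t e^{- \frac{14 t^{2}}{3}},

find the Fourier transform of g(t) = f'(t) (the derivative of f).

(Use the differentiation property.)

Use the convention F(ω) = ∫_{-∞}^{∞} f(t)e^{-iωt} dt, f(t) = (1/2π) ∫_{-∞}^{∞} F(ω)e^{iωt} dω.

F[g](ω) = \frac{3 \sqrt{42} \sqrt{\pi} \omega^{2} e^{- \frac{3 \omega^{2}}{56}}}{392}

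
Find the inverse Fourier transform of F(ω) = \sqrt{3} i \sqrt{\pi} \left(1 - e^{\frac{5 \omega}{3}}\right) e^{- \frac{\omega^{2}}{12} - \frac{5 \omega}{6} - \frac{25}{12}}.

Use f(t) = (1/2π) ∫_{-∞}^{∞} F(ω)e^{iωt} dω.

f(t) = 6 e^{- 3 t^{2}} \sin{\left(5 t \right)}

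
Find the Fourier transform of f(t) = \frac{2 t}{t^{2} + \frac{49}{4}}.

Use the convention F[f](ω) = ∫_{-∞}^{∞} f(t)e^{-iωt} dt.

F(ω) = - 2 i \pi e^{- \frac{7 \left|{\omega}\right|}{2}} \operatorname{sign}{\left(\omega \right)}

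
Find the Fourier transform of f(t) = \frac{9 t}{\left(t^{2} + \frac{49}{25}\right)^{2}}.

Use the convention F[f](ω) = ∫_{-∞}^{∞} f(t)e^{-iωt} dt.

F(ω) = - \frac{45 i \pi \omega e^{- \frac{7 \left|{\omega}\right|}{5}}}{14}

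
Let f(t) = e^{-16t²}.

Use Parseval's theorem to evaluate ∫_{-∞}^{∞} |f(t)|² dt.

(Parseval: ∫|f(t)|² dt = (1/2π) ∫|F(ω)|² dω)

∫|f(t)|² dt = \frac{\sqrt{2} \sqrt{\pi}}{8}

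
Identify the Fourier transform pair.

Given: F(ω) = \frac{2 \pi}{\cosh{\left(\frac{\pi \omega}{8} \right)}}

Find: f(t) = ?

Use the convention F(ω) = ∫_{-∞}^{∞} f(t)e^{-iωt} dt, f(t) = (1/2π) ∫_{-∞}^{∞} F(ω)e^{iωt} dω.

f(t) = \frac{8}{\cosh{\left(4 t \right)}}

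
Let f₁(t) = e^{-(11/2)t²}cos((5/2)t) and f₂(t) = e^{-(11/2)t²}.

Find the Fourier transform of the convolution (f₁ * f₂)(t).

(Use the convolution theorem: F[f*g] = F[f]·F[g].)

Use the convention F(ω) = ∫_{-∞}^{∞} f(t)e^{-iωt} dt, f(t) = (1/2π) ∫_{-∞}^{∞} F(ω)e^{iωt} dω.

F[f₁*f₂](ω) = \frac{\pi \left(e^{\frac{5 \omega}{11}} + 1\right) e^{- \frac{\omega^{2}}{11} - \frac{5 \omega}{22} - \frac{25}{88}}}{11}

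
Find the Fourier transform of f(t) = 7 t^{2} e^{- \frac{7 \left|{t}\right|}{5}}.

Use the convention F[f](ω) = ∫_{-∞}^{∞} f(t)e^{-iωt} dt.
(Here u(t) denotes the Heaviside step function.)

F(ω) = \frac{24500 \left(49 - 75 \omega^{2}\right)}{\left(25 \omega^{2} + 49\right)^{3}}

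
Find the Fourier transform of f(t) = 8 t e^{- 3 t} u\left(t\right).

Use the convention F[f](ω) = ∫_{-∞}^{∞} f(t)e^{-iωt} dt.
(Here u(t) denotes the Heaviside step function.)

F(ω) = \frac{8}{\left(i \omega + 3\right)^{2}}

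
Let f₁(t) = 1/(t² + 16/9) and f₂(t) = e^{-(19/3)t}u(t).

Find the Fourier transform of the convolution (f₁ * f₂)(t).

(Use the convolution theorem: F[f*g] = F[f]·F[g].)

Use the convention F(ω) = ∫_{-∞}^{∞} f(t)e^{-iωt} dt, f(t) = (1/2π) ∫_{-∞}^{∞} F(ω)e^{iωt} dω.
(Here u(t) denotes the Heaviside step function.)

F[f₁*f₂](ω) = \frac{9 \pi e^{- \frac{4 \left|{\omega}\right|}{3}}}{4 \left(3 i \omega + 19\right)}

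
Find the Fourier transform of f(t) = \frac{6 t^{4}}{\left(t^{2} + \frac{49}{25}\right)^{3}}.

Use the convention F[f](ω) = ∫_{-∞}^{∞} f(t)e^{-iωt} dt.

F(ω) = \frac{3 \pi \left(49 \omega^{2} - 175 \left|{\omega}\right| + 75\right) e^{- \frac{7 \left|{\omega}\right|}{5}}}{140}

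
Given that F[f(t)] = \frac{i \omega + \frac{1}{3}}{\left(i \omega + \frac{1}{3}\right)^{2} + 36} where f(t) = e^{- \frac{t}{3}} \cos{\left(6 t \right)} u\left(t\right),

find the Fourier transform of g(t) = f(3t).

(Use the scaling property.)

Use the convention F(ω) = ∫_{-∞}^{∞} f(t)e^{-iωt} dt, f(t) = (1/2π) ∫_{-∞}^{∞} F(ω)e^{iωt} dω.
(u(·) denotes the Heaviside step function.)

F[g](ω) = \frac{i \omega + 1}{\left(i \omega + 1\right)^{2} + 324}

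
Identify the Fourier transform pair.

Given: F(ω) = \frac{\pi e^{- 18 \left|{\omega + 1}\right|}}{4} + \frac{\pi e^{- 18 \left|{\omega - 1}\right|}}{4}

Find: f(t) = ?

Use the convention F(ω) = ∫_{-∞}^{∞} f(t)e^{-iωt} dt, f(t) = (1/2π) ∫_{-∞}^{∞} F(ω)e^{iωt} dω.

f(t) = \frac{9 \cos{\left(t \right)}}{t^{2} + 324}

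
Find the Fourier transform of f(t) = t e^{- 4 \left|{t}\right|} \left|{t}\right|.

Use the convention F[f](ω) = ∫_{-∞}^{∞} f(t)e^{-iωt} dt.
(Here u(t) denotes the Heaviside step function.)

F(ω) = \frac{4 i \omega \left(\omega^{2} - 48\right)}{\left(\omega^{2} + 16\right)^{3}}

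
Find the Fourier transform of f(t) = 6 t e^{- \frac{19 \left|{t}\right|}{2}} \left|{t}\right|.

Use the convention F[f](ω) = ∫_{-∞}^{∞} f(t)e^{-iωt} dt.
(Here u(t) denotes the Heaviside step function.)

F(ω) = \frac{384 i \omega \left(4 \omega^{2} - 1083\right)}{\left(4 \omega^{2} + 361\right)^{3}}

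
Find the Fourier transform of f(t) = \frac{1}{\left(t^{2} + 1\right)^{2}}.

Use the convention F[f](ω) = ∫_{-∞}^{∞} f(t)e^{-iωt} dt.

F(ω) = \frac{\pi \left(\left|{\omega}\right| + 1\right) e^{- \left|{\omega}\right|}}{2}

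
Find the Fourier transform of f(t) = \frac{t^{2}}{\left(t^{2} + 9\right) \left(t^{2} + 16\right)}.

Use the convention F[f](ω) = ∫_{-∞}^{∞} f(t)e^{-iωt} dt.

F(ω) = \frac{\pi \left(4 - 3 e^{\left|{\omega}\right|}\right) e^{- 4 \left|{\omega}\right|}}{7}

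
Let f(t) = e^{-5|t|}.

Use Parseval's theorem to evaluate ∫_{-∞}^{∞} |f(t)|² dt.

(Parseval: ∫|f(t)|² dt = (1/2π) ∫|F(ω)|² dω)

∫|f(t)|² dt = \frac{1}{5}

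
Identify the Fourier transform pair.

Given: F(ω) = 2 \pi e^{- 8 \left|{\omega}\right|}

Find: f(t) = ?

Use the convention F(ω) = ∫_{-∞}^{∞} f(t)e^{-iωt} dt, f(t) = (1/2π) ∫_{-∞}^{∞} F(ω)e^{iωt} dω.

f(t) = \frac{16}{t^{2} + 64}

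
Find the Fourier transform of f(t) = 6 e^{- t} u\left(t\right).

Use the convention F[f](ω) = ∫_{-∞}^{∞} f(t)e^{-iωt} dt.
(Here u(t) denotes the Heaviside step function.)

F(ω) = \frac{6}{i \omega + 1}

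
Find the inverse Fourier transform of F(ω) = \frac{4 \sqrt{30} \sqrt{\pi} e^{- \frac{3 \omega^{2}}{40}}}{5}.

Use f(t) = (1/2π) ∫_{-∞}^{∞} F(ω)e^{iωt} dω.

f(t) = 8 e^{- \frac{10 t^{2}}{3}}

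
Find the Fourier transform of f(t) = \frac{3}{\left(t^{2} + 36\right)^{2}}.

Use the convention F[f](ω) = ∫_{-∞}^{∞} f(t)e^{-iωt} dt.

F(ω) = \frac{\pi \left(6 \left|{\omega}\right| + 1\right) e^{- 6 \left|{\omega}\right|}}{144}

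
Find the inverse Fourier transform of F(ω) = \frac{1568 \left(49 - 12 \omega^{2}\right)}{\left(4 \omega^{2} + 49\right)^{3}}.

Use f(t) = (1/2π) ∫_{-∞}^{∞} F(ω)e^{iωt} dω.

f(t) = 7 t^{2} e^{- \frac{7 \left|{t}\right|}{2}}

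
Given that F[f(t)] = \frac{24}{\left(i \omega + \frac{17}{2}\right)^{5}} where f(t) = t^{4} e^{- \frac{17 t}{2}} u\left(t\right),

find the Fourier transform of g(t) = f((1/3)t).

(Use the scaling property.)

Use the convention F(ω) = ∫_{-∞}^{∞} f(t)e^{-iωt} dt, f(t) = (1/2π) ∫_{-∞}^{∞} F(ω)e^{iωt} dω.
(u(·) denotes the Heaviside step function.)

F[g](ω) = \frac{2304}{\left(6 i \omega + 17\right)^{5}}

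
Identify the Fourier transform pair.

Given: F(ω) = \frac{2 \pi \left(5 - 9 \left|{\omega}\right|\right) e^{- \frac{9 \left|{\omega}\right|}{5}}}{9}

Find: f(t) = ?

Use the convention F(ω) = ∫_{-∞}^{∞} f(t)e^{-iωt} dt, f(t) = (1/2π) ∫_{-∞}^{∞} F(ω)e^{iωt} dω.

f(t) = \frac{4 t^{2}}{\left(t^{2} + \frac{81}{25}\right)^{2}}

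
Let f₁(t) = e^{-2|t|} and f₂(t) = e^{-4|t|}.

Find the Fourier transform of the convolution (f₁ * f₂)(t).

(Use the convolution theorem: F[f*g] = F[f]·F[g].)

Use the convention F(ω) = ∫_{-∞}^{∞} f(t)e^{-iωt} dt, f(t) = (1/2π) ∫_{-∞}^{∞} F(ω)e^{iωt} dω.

F[f₁*f₂](ω) = \frac{32}{\left(\omega^{2} + 4\right) \left(\omega^{2} + 16\right)}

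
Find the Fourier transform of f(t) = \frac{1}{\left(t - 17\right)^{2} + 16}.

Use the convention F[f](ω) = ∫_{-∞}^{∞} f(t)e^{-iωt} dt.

F(ω) = \frac{\pi e^{- 17 i \omega - 4 \left|{\omega}\right|}}{4}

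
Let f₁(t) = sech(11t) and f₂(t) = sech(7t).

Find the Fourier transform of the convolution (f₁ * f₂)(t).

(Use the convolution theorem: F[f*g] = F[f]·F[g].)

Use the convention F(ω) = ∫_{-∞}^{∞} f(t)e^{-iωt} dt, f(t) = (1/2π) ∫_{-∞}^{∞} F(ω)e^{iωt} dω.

F[f₁*f₂](ω) = \frac{\pi^{2}}{77 \cosh{\left(\frac{\pi \omega}{22} \right)} \cosh{\left(\frac{\pi \omega}{14} \right)}}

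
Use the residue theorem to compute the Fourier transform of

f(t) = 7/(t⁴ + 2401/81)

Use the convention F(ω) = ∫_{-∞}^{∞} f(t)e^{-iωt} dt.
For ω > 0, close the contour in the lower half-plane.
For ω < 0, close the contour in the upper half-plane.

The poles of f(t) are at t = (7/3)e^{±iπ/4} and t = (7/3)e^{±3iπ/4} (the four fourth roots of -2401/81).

Let g(z) = f(z)e^{-iωz}; for large |z| the factor e^{-iωz} decays in the lower half-plane when ω > 0 and in the upper half-plane when ω < 0.

Case ω > 0 (lower half-plane, clockwise contour ⇒ F(ω) = -2πi·ΣRes):
  Res_{z = - \frac{7 \sqrt{2}}{6} - \frac{7 \sqrt{2} i}{6}} g(z) = \frac{27 \sqrt{2} i \left(1 - i\right) e^{\frac{7 \sqrt{2} \omega \left(-1 + i\right)}{6}}}{392}
  Res_{z = \frac{7 \sqrt{2}}{6} - \frac{7 \sqrt{2} i}{6}} g(z) = \frac{27 \sqrt{2} i \left(1 + i\right) e^{- \frac{7 \sqrt{2} \omega \left(1 + i\right)}{6}}}{392}
  F(ω) = -2πi·ΣRes = \frac{27 \sqrt{2} \pi \left(1 - i\right) \left(e^{\frac{7 \sqrt{2} i \omega}{3}} + i\right) e^{- \frac{7 \sqrt{2} \omega \left(1 + i\right)}{6}}}{196} = \frac{27 \pi e^{- \frac{7 \sqrt{2} \omega}{6}} \sin{\left(\frac{7 \sqrt{2} \omega}{6} + \frac{\pi}{4} \right)}}{49}

Case ω < 0 (upper half-plane, counterclockwise contour ⇒ F(ω) = +2πi·ΣRes):
  Res_{z = \frac{7 \sqrt{2}}{6} + \frac{7 \sqrt{2} i}{6}} g(z) = \frac{27 \sqrt{2} i \left(-1 + i\right) e^{\frac{7 \sqrt{2} \omega \left(1 - i\right)}{6}}}{392}
  Res_{z = - \frac{7 \sqrt{2}}{6} + \frac{7 \sqrt{2} i}{6}} g(z) = \frac{27 \sqrt{2} \left(1 - i\right) e^{\frac{7 \sqrt{2} \omega \left(1 + i\right)}{6}}}{392}
  F(ω) = 2πi·ΣRes = - \frac{27 \sqrt{2} i \pi \left(i \left(1 - i\right) e^{\frac{7 \sqrt{2} \omega \left(1 - i\right)}{6}} - \left(1 - i\right) e^{\frac{7 \sqrt{2} \omega \left(1 + i\right)}{6}}\right)}{196} = \frac{27 \pi e^{\frac{7 \sqrt{2} \omega}{6}} \cos{\left(\frac{7 \sqrt{2} \omega}{6} + \frac{\pi}{4} \right)}}{49}

Both cases combine into a single formula in |ω|:

F(ω) = \frac{27 \pi e^{- \frac{7 \sqrt{2} \left|{\omega}\right|}{6}} \sin{\left(\frac{7 \sqrt{2} \left|{\omega}\right|}{6} + \frac{\pi}{4} \right)}}{49}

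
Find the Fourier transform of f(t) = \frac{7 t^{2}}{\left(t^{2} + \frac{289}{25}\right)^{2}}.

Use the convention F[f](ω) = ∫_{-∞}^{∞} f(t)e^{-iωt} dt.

F(ω) = \frac{7 \pi \left(5 - 17 \left|{\omega}\right|\right) e^{- \frac{17 \left|{\omega}\right|}{5}}}{34}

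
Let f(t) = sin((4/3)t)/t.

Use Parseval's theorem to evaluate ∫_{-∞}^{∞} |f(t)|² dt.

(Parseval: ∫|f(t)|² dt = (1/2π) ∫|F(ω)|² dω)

∫|f(t)|² dt = \frac{4 \pi}{3}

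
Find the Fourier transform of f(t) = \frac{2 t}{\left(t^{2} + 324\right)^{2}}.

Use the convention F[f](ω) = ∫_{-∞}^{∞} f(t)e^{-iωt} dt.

F(ω) = - \frac{i \pi \omega e^{- 18 \left|{\omega}\right|}}{18}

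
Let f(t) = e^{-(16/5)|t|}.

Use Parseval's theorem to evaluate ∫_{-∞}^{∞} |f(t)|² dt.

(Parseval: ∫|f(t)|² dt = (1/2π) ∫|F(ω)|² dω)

∫|f(t)|² dt = \frac{5}{16}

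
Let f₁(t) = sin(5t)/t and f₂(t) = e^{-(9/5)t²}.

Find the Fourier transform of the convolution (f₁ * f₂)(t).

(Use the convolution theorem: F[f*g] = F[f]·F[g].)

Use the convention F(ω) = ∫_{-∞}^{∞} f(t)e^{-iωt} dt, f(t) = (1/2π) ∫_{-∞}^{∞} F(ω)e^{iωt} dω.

F[f₁*f₂](ω) = \begin{cases} \frac{\sqrt{5} \pi^{\frac{3}{2}} e^{- \frac{5 \omega^{2}}{36}}}{3} & \text{for}\: \omega > -5 \wedge \omega < 5 \\0 & \text{otherwise} \end{cases}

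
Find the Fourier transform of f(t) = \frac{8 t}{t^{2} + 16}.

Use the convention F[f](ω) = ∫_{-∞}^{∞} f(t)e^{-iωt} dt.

F(ω) = - 8 i \pi e^{- 4 \left|{\omega}\right|} \operatorname{sign}{\left(\omega \right)}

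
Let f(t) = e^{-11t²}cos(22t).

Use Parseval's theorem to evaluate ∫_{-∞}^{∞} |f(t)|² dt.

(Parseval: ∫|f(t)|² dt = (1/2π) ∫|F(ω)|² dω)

∫|f(t)|² dt = \frac{\sqrt{22} \sqrt{\pi} \left(1 + e^{22}\right)}{44 e^{22}}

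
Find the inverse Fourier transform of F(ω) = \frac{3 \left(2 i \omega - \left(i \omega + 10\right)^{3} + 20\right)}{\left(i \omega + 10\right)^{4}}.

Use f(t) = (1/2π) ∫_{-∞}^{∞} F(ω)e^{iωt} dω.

f(t) = 3 \left(t^{2} - 1\right) e^{- 10 t} u\left(t\right)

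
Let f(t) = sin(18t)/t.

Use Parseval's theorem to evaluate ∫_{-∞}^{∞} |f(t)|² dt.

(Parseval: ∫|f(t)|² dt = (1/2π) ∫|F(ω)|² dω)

∫|f(t)|² dt = 18 \pi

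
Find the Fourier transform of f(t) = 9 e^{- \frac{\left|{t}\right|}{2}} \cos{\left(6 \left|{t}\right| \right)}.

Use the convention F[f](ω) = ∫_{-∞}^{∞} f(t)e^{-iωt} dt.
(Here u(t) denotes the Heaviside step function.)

F(ω) = \frac{36 \left(4 \omega^{2} + 145\right)}{16 \omega^{4} - 1144 \omega^{2} + 21025}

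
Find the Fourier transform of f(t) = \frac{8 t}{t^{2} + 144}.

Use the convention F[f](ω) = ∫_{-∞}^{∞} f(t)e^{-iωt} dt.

F(ω) = - 8 i \pi e^{- 12 \left|{\omega}\right|} \operatorname{sign}{\left(\omega \right)}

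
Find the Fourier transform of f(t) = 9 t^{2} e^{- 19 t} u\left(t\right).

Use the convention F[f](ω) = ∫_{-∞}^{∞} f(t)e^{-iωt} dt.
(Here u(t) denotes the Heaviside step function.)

F(ω) = \frac{18}{\left(i \omega + 19\right)^{3}}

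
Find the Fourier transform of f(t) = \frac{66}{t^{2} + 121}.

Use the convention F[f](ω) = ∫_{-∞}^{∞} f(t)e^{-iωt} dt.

F(ω) = 6 \pi e^{- 11 \left|{\omega}\right|}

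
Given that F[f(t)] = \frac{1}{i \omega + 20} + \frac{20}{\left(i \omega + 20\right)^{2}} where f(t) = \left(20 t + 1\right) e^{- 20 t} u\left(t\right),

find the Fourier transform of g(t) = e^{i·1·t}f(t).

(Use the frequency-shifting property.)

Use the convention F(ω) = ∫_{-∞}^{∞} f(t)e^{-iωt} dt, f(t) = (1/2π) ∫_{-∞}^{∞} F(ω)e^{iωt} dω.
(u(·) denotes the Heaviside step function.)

F[g](ω) = \frac{- i \omega - 40 + i}{\omega^{2} + \omega \left(-2 - 40 i\right) - 399 + 40 i}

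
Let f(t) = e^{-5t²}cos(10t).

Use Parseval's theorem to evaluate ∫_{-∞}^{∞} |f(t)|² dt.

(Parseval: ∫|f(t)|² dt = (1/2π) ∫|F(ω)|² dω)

∫|f(t)|² dt = \frac{\sqrt{10} \sqrt{\pi} \left(1 + e^{10}\right)}{20 e^{10}}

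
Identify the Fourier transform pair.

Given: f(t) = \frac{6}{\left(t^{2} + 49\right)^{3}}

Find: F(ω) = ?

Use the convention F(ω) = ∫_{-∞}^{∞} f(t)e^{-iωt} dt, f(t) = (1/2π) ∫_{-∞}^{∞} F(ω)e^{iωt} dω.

F(ω) = \frac{3 \pi \left(49 \omega^{2} + 21 \left|{\omega}\right| + 3\right) e^{- 7 \left|{\omega}\right|}}{67228}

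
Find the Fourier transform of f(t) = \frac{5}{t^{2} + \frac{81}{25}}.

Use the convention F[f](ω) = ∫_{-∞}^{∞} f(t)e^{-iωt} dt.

F(ω) = \frac{25 \pi e^{- \frac{9 \left|{\omega}\right|}{5}}}{9}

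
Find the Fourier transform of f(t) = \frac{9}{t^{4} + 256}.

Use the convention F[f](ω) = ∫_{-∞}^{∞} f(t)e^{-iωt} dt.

F(ω) = \frac{9 \pi e^{- 2 \sqrt{2} \left|{\omega}\right|} \sin{\left(2 \sqrt{2} \left|{\omega}\right| + \frac{\pi}{4} \right)}}{64}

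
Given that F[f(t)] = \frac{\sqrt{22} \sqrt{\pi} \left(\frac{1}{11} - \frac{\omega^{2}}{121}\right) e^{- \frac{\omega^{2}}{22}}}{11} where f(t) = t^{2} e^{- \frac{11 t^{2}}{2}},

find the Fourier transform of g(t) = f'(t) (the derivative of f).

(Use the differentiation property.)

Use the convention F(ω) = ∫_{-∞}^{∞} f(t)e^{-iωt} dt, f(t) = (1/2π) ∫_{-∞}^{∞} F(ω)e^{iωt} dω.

F[g](ω) = \frac{\sqrt{22} i \sqrt{\pi} \omega \left(11 - \omega^{2}\right) e^{- \frac{\omega^{2}}{22}}}{1331}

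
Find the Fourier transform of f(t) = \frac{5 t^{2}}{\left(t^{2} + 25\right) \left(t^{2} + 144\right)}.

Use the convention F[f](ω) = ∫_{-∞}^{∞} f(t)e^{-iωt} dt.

F(ω) = \frac{5 \pi \left(12 - 5 e^{7 \left|{\omega}\right|}\right) e^{- 12 \left|{\omega}\right|}}{119}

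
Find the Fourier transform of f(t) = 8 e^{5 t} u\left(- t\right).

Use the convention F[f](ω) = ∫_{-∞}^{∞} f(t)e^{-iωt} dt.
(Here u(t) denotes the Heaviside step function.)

F(ω) = - \frac{8}{i \omega - 5}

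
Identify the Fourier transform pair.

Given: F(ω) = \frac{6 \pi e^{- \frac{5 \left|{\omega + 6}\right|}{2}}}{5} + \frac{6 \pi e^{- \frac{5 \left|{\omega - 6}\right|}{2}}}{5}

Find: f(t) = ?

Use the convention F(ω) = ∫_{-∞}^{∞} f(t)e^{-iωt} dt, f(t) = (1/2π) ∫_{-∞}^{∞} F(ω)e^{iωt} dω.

f(t) = \frac{6 \cos{\left(6 t \right)}}{t^{2} + \frac{25}{4}}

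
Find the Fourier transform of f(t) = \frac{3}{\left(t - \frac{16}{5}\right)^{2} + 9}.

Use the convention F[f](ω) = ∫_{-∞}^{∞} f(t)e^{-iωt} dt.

F(ω) = \pi e^{- \frac{16 i \omega}{5} - 3 \left|{\omega}\right|}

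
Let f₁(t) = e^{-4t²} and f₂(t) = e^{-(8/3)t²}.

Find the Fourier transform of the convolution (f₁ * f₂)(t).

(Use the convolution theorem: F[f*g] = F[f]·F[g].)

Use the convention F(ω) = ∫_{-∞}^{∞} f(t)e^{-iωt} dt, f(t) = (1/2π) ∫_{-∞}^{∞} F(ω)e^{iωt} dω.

F[f₁*f₂](ω) = \frac{\sqrt{6} \pi e^{- \frac{5 \omega^{2}}{32}}}{8}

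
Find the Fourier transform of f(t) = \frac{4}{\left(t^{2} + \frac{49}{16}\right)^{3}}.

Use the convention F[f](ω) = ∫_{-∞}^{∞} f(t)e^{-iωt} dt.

F(ω) = \frac{32 \pi \left(49 \omega^{2} + 84 \left|{\omega}\right| + 48\right) e^{- \frac{7 \left|{\omega}\right|}{4}}}{16807}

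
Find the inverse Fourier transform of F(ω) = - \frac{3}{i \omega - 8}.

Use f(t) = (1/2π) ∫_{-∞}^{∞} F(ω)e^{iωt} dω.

f(t) = 3 e^{8 t} u\left(- t\right)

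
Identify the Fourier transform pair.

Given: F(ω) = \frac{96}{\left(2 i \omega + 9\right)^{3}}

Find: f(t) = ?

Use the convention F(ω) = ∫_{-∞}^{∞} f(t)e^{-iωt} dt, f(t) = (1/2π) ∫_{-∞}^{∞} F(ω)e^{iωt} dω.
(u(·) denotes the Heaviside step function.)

f(t) = 6 t^{2} e^{- \frac{9 t}{2}} u\left(t\right)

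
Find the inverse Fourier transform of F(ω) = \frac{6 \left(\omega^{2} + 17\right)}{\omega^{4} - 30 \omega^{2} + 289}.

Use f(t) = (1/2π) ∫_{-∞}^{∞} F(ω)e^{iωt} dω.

f(t) = 3 e^{- \left|{t}\right|} \cos{\left(4 \left|{t}\right| \right)}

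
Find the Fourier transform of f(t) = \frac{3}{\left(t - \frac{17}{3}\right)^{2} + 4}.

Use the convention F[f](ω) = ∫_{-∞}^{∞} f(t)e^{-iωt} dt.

F(ω) = \frac{3 \pi e^{- \frac{17 i \omega}{3} - 2 \left|{\omega}\right|}}{2}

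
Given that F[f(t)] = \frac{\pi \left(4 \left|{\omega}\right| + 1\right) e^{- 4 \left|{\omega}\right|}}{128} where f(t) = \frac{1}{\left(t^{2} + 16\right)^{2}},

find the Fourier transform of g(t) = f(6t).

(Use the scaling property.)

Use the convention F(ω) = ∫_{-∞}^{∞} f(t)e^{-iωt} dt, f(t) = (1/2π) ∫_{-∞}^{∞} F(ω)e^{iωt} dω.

F[g](ω) = \frac{\pi \left(2 \left|{\omega}\right| + 3\right) e^{- \frac{2 \left|{\omega}\right|}{3}}}{2304}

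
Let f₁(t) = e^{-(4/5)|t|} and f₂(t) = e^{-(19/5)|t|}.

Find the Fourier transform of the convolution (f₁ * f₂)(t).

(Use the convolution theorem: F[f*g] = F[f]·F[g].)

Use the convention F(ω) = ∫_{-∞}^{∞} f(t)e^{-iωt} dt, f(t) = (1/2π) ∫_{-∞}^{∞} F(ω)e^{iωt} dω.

F[f₁*f₂](ω) = \frac{7600}{625 \omega^{4} + 9425 \omega^{2} + 5776}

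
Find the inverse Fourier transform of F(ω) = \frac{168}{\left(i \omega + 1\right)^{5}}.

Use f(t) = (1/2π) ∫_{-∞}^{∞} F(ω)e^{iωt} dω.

f(t) = 7 t^{4} e^{- t} u\left(t\right)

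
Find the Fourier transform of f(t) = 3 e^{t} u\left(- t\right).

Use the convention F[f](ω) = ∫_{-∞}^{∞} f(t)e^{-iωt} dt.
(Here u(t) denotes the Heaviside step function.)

F(ω) = \frac{3 i}{\omega + i}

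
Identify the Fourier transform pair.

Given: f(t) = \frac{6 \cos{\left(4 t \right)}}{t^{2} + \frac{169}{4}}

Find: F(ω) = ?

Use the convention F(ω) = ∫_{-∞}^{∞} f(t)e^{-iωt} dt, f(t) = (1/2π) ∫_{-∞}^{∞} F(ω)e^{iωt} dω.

F(ω) = \frac{6 \pi e^{- \frac{13 \left|{\omega + 4}\right|}{2}}}{13} + \frac{6 \pi e^{- \frac{13 \left|{\omega - 4}\right|}{2}}}{13}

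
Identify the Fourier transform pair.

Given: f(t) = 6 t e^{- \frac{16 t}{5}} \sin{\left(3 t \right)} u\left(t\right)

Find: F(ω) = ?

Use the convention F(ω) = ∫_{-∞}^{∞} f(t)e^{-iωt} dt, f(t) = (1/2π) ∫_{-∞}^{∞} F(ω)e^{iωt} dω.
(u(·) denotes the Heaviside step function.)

F(ω) = \frac{4500 \left(5 i \omega + 16\right)}{\left(\left(5 i \omega + 16\right)^{2} + 225\right)^{2}}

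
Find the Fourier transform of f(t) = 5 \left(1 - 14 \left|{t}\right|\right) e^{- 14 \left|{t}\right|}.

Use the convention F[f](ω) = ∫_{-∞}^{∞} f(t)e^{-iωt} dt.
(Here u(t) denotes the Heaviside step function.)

F(ω) = \frac{280 \omega^{2}}{\left(\omega^{2} + 196\right)^{2}}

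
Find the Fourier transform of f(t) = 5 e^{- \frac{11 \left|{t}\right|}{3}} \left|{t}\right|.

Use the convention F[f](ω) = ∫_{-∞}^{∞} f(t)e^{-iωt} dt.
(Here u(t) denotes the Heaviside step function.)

F(ω) = \frac{90 \left(121 - 9 \omega^{2}\right)}{\left(9 \omega^{2} + 121\right)^{2}}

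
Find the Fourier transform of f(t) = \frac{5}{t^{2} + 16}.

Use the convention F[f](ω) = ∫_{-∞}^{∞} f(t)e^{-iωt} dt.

F(ω) = \frac{5 \pi e^{- 4 \left|{\omega}\right|}}{4}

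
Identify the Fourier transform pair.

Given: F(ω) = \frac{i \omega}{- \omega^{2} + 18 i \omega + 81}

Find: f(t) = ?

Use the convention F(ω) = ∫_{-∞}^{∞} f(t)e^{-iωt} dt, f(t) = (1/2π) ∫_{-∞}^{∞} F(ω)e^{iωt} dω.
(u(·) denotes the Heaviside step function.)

f(t) = \left(1 - 9 t\right) e^{- 9 t} u\left(t\right)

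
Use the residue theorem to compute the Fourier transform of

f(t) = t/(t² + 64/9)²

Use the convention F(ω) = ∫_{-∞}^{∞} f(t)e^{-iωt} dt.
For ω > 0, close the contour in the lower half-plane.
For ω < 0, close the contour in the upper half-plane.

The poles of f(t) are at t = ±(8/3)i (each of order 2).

Let g(z) = f(z)e^{-iωz}; for large |z| the factor e^{-iωz} decays in the lower half-plane when ω > 0 and in the upper half-plane when ω < 0.

Case ω > 0 (lower half-plane, clockwise contour ⇒ F(ω) = -2πi·ΣRes):
  Res_{z = - \frac{8 i}{3}} g(z) = \frac{3 \omega e^{- \frac{8 \omega}{3}}}{32} (pole of order 2)
  F(ω) = -2πi·ΣRes = - \frac{3 i \pi \omega e^{- \frac{8 \omega}{3}}}{16}

Case ω < 0 (upper half-plane, counterclockwise contour ⇒ F(ω) = +2πi·ΣRes):
  Res_{z = \frac{8 i}{3}} g(z) = - \frac{3 \omega e^{\frac{8 \omega}{3}}}{32} (pole of order 2)
  F(ω) = 2πi·ΣRes = - \frac{3 i \pi \omega e^{\frac{8 \omega}{3}}}{16}

Both cases combine into a single formula in |ω|:

F(ω) = - \frac{3 i \pi \omega e^{- \frac{8 \left|{\omega}\right|}{3}}}{16}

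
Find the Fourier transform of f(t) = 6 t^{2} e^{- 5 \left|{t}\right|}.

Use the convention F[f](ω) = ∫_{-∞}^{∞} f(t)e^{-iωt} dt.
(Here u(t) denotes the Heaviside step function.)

F(ω) = \frac{120 \left(25 - 3 \omega^{2}\right)}{\left(\omega^{2} + 25\right)^{3}}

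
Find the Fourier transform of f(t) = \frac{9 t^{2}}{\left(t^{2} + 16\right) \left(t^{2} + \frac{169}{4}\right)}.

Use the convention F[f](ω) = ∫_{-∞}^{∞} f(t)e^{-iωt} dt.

F(ω) = - \frac{48 \pi e^{- 4 \left|{\omega}\right|}}{35} + \frac{78 \pi e^{- \frac{13 \left|{\omega}\right|}{2}}}{35}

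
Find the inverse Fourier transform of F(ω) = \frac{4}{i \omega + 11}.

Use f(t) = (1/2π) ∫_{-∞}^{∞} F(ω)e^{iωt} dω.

f(t) = 4 e^{- 11 t} u\left(t\right)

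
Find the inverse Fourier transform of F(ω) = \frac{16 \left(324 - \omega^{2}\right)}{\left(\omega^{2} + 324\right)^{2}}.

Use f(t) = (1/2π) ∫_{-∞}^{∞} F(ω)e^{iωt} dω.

f(t) = 8 e^{- 18 \left|{t}\right|} \left|{t}\right|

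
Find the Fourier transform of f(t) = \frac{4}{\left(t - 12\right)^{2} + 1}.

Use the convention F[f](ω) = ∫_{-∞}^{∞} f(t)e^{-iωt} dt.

F(ω) = 4 \pi e^{- 12 i \omega - \left|{\omega}\right|}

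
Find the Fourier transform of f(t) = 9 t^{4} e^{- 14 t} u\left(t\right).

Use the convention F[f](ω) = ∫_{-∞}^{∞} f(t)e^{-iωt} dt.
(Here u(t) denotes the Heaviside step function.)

F(ω) = \frac{216}{\left(i \omega + 14\right)^{5}}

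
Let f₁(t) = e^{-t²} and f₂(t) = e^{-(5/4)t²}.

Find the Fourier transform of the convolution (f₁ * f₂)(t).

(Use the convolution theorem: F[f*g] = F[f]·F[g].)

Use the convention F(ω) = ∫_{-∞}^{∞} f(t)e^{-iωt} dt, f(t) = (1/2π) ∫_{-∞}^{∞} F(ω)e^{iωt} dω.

F[f₁*f₂](ω) = \frac{2 \sqrt{5} \pi e^{- \frac{9 \omega^{2}}{20}}}{5}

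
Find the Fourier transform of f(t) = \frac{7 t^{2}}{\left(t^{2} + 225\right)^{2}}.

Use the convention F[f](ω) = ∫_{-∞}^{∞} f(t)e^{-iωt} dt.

F(ω) = \frac{7 \pi \left(1 - 15 \left|{\omega}\right|\right) e^{- 15 \left|{\omega}\right|}}{30}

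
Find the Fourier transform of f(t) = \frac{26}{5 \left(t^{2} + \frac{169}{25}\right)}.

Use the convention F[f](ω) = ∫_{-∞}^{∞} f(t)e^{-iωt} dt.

F(ω) = 2 \pi e^{- \frac{13 \left|{\omega}\right|}{5}}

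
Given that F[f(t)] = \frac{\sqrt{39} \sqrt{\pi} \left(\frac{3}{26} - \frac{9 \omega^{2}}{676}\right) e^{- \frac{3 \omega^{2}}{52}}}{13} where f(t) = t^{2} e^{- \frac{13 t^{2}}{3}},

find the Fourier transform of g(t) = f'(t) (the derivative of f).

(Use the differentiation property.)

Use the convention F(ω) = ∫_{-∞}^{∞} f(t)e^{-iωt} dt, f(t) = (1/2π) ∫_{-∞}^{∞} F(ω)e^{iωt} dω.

F[g](ω) = \frac{3 \sqrt{39} i \sqrt{\pi} \omega \left(26 - 3 \omega^{2}\right) e^{- \frac{3 \omega^{2}}{52}}}{8788}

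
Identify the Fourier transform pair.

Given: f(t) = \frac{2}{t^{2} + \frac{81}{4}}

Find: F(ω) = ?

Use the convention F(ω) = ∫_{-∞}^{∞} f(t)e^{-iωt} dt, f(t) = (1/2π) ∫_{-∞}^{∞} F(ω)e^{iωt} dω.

F(ω) = \frac{4 \pi e^{- \frac{9 \left|{\omega}\right|}{2}}}{9}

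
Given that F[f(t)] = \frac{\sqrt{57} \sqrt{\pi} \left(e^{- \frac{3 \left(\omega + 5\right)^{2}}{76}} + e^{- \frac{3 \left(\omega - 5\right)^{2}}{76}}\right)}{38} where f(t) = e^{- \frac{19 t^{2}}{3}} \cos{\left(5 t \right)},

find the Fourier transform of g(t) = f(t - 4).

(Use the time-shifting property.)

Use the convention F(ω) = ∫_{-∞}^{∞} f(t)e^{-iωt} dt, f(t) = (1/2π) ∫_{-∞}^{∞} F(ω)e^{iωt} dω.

F[g](ω) = \frac{\sqrt{57} \sqrt{\pi} \left(e^{\frac{15 \omega}{19}} + 1\right) e^{- \frac{3 \omega^{2}}{76} - \frac{15 \omega}{38} - 4 i \omega - \frac{75}{76}}}{38}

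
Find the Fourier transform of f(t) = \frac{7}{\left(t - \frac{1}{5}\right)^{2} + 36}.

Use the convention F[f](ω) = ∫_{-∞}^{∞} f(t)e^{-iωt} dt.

F(ω) = \frac{7 \pi e^{- \frac{i \omega}{5} - 6 \left|{\omega}\right|}}{6}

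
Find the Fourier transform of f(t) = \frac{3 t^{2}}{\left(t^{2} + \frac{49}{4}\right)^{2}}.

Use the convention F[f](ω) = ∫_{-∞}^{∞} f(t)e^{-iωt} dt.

F(ω) = \frac{3 \pi \left(2 - 7 \left|{\omega}\right|\right) e^{- \frac{7 \left|{\omega}\right|}{2}}}{14}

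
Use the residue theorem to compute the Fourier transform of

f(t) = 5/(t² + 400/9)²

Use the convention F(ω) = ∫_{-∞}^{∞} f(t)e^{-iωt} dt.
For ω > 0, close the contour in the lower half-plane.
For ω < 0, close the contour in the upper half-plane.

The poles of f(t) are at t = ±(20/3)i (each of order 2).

Let g(z) = f(z)e^{-iωz}; for large |z| the factor e^{-iωz} decays in the lower half-plane when ω > 0 and in the upper half-plane when ω < 0.

Case ω > 0 (lower half-plane, clockwise contour ⇒ F(ω) = -2πi·ΣRes):
  Res_{z = - \frac{20 i}{3}} g(z) = \frac{9 i \left(20 \omega + 3\right) e^{- \frac{20 \omega}{3}}}{6400} (pole of order 2)
  F(ω) = -2πi·ΣRes = \frac{9 \pi \left(20 \omega + 3\right) e^{- \frac{20 \omega}{3}}}{3200}

Case ω < 0 (upper half-plane, counterclockwise contour ⇒ F(ω) = +2πi·ΣRes):
  Res_{z = \frac{20 i}{3}} g(z) = \frac{9 i \left(20 \omega - 3\right) e^{\frac{20 \omega}{3}}}{6400} (pole of order 2)
  F(ω) = 2πi·ΣRes = \frac{9 \pi \left(3 - 20 \omega\right) e^{\frac{20 \omega}{3}}}{3200}

Both cases combine into a single formula in |ω|:

F(ω) = \frac{9 \pi \left(20 \left|{\omega}\right| + 3\right) e^{- \frac{20 \left|{\omega}\right|}{3}}}{3200}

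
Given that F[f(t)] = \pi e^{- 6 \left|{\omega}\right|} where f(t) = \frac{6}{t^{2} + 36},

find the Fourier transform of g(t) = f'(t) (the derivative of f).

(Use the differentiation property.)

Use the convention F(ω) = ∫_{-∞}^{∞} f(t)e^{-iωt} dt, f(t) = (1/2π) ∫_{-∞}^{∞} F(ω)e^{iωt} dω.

F[g](ω) = i \pi \omega e^{- 6 \left|{\omega}\right|}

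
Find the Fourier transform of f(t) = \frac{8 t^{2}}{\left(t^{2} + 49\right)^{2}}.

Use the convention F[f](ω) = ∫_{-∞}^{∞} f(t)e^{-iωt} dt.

F(ω) = \frac{4 \pi \left(1 - 7 \left|{\omega}\right|\right) e^{- 7 \left|{\omega}\right|}}{7}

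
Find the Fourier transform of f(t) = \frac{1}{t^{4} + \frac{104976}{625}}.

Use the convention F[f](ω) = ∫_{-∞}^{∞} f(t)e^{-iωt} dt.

F(ω) = \frac{125 \pi e^{- \frac{9 \sqrt{2} \left|{\omega}\right|}{5}} \sin{\left(\frac{9 \sqrt{2} \left|{\omega}\right|}{5} + \frac{\pi}{4} \right)}}{5832}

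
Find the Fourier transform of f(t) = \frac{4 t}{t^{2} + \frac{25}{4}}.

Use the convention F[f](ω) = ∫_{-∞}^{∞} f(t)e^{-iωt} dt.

F(ω) = - 4 i \pi e^{- \frac{5 \left|{\omega}\right|}{2}} \operatorname{sign}{\left(\omega \right)}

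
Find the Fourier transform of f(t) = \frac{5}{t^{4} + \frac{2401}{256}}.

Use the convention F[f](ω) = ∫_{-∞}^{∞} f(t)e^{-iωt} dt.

F(ω) = \frac{320 \pi e^{- \frac{7 \sqrt{2} \left|{\omega}\right|}{8}} \sin{\left(\frac{7 \sqrt{2} \left|{\omega}\right|}{8} + \frac{\pi}{4} \right)}}{343}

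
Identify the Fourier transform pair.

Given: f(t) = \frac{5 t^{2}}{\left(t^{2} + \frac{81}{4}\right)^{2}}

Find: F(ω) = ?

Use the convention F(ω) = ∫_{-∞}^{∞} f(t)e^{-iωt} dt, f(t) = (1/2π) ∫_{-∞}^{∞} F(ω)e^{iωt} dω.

F(ω) = \frac{5 \pi \left(2 - 9 \left|{\omega}\right|\right) e^{- \frac{9 \left|{\omega}\right|}{2}}}{18}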